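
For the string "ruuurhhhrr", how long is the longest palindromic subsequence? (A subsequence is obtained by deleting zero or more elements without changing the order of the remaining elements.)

7

One longest palindromic subsequence is rrhhhrr (positions 1,5,6,7,8,9,10); it reads the same forward and backward, and the interval DP gives dp[1][10] = 7.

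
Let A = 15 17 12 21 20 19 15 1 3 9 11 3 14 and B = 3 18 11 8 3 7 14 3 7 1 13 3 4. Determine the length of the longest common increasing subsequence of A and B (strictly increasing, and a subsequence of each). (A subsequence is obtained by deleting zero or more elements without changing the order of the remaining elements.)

A longest common strictly increasing subsequence is 3, 11, 14 (length 3); it appears in order in both A and B, and no longer such subsequence exists.

3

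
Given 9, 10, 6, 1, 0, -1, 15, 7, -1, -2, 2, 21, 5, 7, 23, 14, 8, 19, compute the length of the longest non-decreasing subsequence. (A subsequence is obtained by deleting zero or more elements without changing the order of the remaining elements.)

7

Let dp[i] be the longest non-decreasing subsequence ending at position i. Then dp = [1, 2, 1, 1, 1, 1, 3, 2, 2, 1, 3, 4, 4, 5, 6, 6, 6, 7].
The maximum is 7; one witness is -1, -1, 2, 5, 7, 14, 19 at positions 6,9,11,13,14,16,18.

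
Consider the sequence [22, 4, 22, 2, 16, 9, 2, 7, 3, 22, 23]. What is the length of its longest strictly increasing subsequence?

4

Let dp[i] be the longest increasing subsequence ending at position i. Then dp = [1, 1, 2, 1, 2, 2, 1, 2, 2, 3, 4].
The maximum is 4; one witness is 4, 16, 22, 23 at positions 2,5,10,11.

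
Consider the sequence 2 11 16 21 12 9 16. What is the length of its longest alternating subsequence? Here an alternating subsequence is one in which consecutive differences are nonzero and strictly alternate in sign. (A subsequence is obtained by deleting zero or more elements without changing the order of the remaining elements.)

4

A longest alternating subsequence is 2, 16, 12, 16 (positions 1,3,5,7); its 3 consecutive differences strictly alternate in sign, and length 4 is optimal.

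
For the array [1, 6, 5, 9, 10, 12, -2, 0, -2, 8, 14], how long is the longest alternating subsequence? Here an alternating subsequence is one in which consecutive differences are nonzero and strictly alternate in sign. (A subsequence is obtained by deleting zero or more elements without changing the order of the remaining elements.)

8

Track the best alternating length ending on an up-step vs a down-step at each position: up/down = 1/1, 2/1, 2/3, 4/1, 4/1, 4/1, 1/5, 6/5, 1/7, 8/5, 8/1.
The maximum over both is 8; one such subsequence is 1, 6, 5, 9, -2, 0, -2, 8.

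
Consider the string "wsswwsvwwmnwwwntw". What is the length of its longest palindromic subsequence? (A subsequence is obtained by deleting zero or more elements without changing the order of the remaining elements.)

9

One longest palindromic subsequence is wwwwnwwww (positions 1,5,8,9,11,12,13,14,17); it reads the same forward and backward, and the interval DP gives dp[1][17] = 9.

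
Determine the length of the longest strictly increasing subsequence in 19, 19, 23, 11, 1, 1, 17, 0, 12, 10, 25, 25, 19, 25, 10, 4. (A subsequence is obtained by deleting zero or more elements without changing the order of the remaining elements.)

4

One longest increasing subsequence is 11, 17, 19, 25 (positions 4,7,13,14), of length 4; no longer one exists.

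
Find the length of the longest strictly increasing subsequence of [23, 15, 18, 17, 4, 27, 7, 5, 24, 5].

3

Let dp[i] be the longest increasing subsequence ending at position i. Then dp = [1, 1, 2, 2, 1, 3, 2, 2, 3, 2].
The maximum is 3; one witness is 15, 18, 27 at positions 2,3,6.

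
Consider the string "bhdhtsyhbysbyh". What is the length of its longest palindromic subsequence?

7

One longest palindromic subsequence is hybsbyh (positions 2,7,9,11,12,13,14); it reads the same forward and backward, and the interval DP gives dp[1][14] = 7.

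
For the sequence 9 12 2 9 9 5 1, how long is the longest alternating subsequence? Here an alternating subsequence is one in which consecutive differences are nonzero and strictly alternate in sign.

A longest alternating subsequence is 9, 12, 2, 9, 5 (positions 1,2,3,4,6); its 4 consecutive differences strictly alternate in sign, and length 5 is optimal.

5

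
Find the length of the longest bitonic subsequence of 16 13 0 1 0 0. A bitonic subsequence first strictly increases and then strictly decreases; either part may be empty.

4

Let inc[i] be the LIS ending at i and dec[i] the longest strictly decreasing subsequence starting at i. inc = [1, 1, 1, 2, 1, 1], dec = [4, 3, 1, 2, 1, 1].
max_i inc[i]+dec[i]−1 = 4, with one witness 16, 13, 1, 0.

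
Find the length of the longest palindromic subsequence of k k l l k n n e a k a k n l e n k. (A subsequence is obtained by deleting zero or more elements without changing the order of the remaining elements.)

9

Using dp[i][j] = 2 + dp[i+1][j−1] if the ends match, else max(dp[i+1][j], dp[i][j−1]):
dp[1][17] = 9. A witness is knekakenk at positions 1,6,8,10,11,12,15,16,17.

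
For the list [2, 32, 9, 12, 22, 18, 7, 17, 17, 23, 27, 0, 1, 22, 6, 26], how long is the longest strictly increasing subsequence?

6

One longest increasing subsequence is 2, 9, 12, 22, 23, 27 (positions 1,3,4,5,10,11), of length 6; no longer one exists.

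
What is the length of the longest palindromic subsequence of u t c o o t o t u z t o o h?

One longest palindromic subsequence is ootztoo (positions 5,7,8,10,11,12,13); it reads the same forward and backward, and the interval DP gives dp[1][14] = 7.

7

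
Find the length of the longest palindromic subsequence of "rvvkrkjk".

4

Using dp[i][j] = 2 + dp[i+1][j−1] if the ends match, else max(dp[i+1][j], dp[i][j−1]):
dp[1][8] = 4. A witness is rvvr at positions 1,2,3,5.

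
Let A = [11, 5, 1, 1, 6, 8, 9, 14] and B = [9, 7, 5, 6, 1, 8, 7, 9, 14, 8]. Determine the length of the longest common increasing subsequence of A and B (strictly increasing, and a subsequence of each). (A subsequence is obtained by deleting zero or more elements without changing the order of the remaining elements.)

For each value that appears in both, track the longest common increasing run ending there.
The best achievable length is 5; one witness is 5, 6, 8, 9, 14 (A-positions 2,5,6,7,8, B-positions 3,4,6,8,9).

5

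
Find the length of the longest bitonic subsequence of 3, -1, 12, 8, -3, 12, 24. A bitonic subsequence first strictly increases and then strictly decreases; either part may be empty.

4

One longest bitonic subsequence is 3, 12, 8, -3 (positions 1,3,4,5): it rises to 12 then falls. Length 4 is optimal.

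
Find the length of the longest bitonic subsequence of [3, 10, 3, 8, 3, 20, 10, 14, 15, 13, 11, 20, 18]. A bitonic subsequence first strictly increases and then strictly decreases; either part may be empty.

One longest bitonic subsequence is 3, 8, 10, 14, 15, 13, 11 (positions 1,4,7,8,9,10,11): it rises to 15 then falls. Length 7 is optimal.

7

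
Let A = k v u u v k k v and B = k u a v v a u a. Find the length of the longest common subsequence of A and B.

4

Backtracking the LCS table gives one alignment: k (A1,B1) → u (A3,B2) → v (A5,B4) → v (A8,B5).
So the longest common subsequence has length 4.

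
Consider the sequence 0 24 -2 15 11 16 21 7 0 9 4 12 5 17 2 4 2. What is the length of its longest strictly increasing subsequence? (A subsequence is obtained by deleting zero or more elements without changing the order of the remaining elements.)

5

Scanning left to right, the best length ending at each element is: 0→1, 24→2, -2→1, 15→2, 11→2, 16→3, 21→4, 7→2, 0→2, 9→3, 4→3, 12→4, 5→4, 17→5, 2→3, 4→4, 2→3.
So the longest increasing subsequence has length 5, e.g. 0, 7, 9, 12, 17.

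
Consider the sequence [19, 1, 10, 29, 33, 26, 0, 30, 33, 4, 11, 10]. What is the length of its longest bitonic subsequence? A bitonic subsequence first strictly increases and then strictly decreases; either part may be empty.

7

One longest bitonic subsequence is 1, 10, 29, 33, 30, 11, 10 (positions 2,3,4,5,8,11,12): it rises to 33 then falls. Length 7 is optimal.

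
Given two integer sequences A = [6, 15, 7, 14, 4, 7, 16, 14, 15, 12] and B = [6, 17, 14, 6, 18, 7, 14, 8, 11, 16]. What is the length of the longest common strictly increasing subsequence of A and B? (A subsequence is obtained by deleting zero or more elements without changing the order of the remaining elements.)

4

For each value that appears in both, track the longest common increasing run ending there.
The best achievable length is 4; one witness is 6, 7, 14, 16 (A-positions 1,3,4,7, B-positions 1,6,7,10).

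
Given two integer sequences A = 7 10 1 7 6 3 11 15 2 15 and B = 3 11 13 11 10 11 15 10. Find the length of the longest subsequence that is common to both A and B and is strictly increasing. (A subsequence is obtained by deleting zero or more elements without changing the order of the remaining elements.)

3

A longest common strictly increasing subsequence is 3, 11, 15 (length 3); it appears in order in both A and B, and no longer such subsequence exists.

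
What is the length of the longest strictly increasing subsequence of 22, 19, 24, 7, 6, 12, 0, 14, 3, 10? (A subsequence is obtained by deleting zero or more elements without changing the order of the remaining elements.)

3

Let dp[i] be the longest increasing subsequence ending at position i. Then dp = [1, 1, 2, 1, 1, 2, 1, 3, 2, 3].
The maximum is 3; one witness is 7, 12, 14 at positions 4,6,8.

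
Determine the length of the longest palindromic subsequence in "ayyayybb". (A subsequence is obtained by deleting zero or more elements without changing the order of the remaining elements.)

5

One longest palindromic subsequence is yyayy (positions 2,3,4,5,6); it reads the same forward and backward, and the interval DP gives dp[1][8] = 5.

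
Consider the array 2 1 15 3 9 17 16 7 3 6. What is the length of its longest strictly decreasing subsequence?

Let dp[i] be the longest decreasing subsequence ending at position i. Then dp = [1, 2, 1, 2, 2, 1, 2, 3, 4, 4].
The maximum is 4; one witness is 15, 9, 7, 3 at positions 3,5,8,9.

4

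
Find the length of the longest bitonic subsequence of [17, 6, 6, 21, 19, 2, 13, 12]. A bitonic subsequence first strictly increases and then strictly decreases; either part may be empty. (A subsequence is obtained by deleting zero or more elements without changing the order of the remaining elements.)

Let inc[i] be the LIS ending at i and dec[i] the longest strictly decreasing subsequence starting at i. inc = [1, 1, 1, 2, 2, 1, 2, 2], dec = [3, 2, 2, 4, 3, 1, 2, 1].
max_i inc[i]+dec[i]−1 = 5, with one witness 17, 21, 19, 13, 12.

5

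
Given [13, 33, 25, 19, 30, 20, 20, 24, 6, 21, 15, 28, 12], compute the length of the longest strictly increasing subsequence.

Scanning left to right, the best length ending at each element is: 13→1, 33→2, 25→2, 19→2, 30→3, 20→3, 20→3, 24→4, 6→1, 21→4, 15→2, 28→5, 12→2.
So the longest increasing subsequence has length 5, e.g. 13, 19, 20, 24, 28.

5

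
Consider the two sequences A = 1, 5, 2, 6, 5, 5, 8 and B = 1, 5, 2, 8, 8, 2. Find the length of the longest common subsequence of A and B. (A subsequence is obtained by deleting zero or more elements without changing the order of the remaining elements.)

Backtracking the LCS table gives one alignment: 1 (A1,B1) → 5 (A2,B2) → 2 (A3,B3) → 8 (A7,B5).
So the longest common subsequence has length 4.

4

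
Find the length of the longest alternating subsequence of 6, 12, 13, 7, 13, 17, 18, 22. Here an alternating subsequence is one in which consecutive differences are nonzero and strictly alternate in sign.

4

Track the best alternating length ending on an up-step vs a down-step at each position: up/down = 1/1, 2/1, 2/1, 2/3, 4/1, 4/1, 4/1, 4/1.
The maximum over both is 4; one such subsequence is 6, 12, 7, 13.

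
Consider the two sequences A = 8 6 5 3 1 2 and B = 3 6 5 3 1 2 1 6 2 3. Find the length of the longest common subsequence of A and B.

A longest common subsequence is 6, 5, 3, 1, 2 (length 5); the LCS DP confirms no longer common subsequence exists.

5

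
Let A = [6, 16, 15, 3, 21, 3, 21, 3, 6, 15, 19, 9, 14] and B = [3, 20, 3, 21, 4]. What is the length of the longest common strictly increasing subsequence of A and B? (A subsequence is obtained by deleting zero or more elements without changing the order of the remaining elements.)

2

A longest common strictly increasing subsequence is 3, 21 (length 2); it appears in order in both A and B, and no longer such subsequence exists.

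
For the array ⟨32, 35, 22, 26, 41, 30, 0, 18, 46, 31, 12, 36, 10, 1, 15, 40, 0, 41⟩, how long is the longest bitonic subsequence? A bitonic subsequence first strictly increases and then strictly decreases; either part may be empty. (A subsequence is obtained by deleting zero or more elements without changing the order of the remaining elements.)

9

One longest bitonic subsequence is 32, 35, 41, 30, 18, 12, 10, 1, 0 (positions 1,2,5,6,8,11,13,14,17): it rises to 41 then falls. Length 9 is optimal.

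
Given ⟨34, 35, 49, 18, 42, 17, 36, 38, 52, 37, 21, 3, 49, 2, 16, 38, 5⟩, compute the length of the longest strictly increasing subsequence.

5

Scanning left to right, the best length ending at each element is: 34→1, 35→2, 49→3, 18→1, 42→3, 17→1, 36→3, 38→4, 52→5, 37→4, 21→2, 3→1, 49→5, 2→1, 16→2, 38→5, 5→2.
So the longest increasing subsequence has length 5, e.g. 34, 35, 36, 38, 52.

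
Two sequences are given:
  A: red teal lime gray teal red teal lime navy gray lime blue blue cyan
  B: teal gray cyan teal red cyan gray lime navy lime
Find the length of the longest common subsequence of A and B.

Backtracking the LCS table gives one alignment: teal (A2,B1) → gray (A4,B2) → teal (A5,B4) → red (A6,B5) → lime (A8,B8) → navy (A9,B9) → lime (A11,B10).
So the longest common subsequence has length 7.

7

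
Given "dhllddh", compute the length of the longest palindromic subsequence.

4

Using dp[i][j] = 2 + dp[i+1][j−1] if the ends match, else max(dp[i+1][j], dp[i][j−1]):
dp[1][7] = 4. A witness is hddh at positions 2,5,6,7.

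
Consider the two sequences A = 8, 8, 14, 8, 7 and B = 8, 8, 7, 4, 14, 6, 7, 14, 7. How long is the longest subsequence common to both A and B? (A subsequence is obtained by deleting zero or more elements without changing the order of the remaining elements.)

4

A longest common subsequence is 8, 8, 14, 7 (length 4); the LCS DP confirms no longer common subsequence exists.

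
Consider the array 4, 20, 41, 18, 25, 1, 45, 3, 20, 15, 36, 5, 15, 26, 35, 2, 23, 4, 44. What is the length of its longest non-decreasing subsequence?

7

One longest non-decreasing subsequence is 1, 3, 15, 15, 26, 35, 44 (positions 6,8,10,13,14,15,19), of length 7; no longer one exists.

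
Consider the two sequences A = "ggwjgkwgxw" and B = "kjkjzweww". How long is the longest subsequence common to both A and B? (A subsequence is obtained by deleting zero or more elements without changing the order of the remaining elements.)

4

Backtracking the LCS table gives one alignment: j (A4,B2) → k (A6,B3) → w (A7,B8) → w (A10,B9).
So the longest common subsequence has length 4.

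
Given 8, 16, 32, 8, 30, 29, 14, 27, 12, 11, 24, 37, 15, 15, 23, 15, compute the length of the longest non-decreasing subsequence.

6

Scanning left to right, the best length ending at each element is: 8→1, 16→2, 32→3, 8→2, 30→3, 29→3, 14→3, 27→4, 12→3, 11→3, 24→4, 37→5, 15→4, 15→5, 23→6, 15→6.
So the longest non-decreasing subsequence has length 6, e.g. 8, 8, 14, 15, 15, 23.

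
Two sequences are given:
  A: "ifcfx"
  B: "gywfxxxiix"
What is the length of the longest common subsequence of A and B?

Backtracking the LCS table gives one alignment: i (A1,B9) → x (A5,B10).
So the longest common subsequence has length 2.

2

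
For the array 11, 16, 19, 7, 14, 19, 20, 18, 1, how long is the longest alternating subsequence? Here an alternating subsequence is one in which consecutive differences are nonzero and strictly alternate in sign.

5

A longest alternating subsequence is 11, 16, 7, 19, 18 (positions 1,2,4,6,8); its 4 consecutive differences strictly alternate in sign, and length 5 is optimal.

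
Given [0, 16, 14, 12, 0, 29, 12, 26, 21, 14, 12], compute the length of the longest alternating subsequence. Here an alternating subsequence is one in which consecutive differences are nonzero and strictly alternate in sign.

7

A longest alternating subsequence is 0, 16, 14, 29, 12, 26, 21 (positions 1,2,3,6,7,8,9); its 6 consecutive differences strictly alternate in sign, and length 7 is optimal.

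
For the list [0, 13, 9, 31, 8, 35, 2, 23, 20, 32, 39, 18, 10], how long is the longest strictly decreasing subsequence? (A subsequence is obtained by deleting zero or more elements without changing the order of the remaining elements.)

Scanning left to right, the best length ending at each element is: 0→1, 13→1, 9→2, 31→1, 8→3, 35→1, 2→4, 23→2, 20→3, 32→2, 39→1, 18→4, 10→5.
So the longest decreasing subsequence has length 5, e.g. 31, 23, 20, 18, 10.

5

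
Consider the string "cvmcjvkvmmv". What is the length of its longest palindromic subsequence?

7

Using dp[i][j] = 2 + dp[i+1][j−1] if the ends match, else max(dp[i+1][j], dp[i][j−1]):
dp[1][11] = 7. A witness is vmvkvmv at positions 2,3,6,7,8,10,11.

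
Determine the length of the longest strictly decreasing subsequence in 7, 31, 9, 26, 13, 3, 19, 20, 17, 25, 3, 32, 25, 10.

5

One longest decreasing subsequence is 31, 26, 19, 17, 3 (positions 2,4,7,9,11), of length 5; no longer one exists.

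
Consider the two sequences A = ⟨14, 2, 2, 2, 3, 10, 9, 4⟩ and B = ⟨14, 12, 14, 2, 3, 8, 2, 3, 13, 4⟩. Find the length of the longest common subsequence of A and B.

Backtracking the LCS table gives one alignment: 14 (A1,B3) → 2 (A2,B4) → 2 (A4,B7) → 3 (A5,B8) → 4 (A8,B10).
So the longest common subsequence has length 5.

5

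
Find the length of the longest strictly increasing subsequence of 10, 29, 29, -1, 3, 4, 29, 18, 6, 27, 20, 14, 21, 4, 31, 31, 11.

One longest increasing subsequence is -1, 3, 4, 18, 20, 21, 31 (positions 4,5,6,8,11,13,15), of length 7; no longer one exists.

7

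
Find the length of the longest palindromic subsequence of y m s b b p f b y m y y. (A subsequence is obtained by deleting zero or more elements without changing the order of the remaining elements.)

7

One longest palindromic subsequence is ymbfbmy (positions 1,2,5,7,8,10,12); it reads the same forward and backward, and the interval DP gives dp[1][12] = 7.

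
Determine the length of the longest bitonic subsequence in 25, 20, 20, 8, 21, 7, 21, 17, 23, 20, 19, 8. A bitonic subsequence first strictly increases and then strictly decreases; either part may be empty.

One longest bitonic subsequence is 20, 21, 23, 20, 19, 8 (positions 2,5,9,10,11,12): it rises to 23 then falls. Length 6 is optimal.

6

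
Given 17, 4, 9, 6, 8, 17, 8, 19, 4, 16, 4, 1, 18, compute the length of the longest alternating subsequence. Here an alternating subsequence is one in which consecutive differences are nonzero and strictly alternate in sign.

A longest alternating subsequence is 17, 4, 9, 6, 17, 8, 19, 4, 16, 4, 18 (positions 1,2,3,4,6,7,8,9,10,11,13); its 10 consecutive differences strictly alternate in sign, and length 11 is optimal.

11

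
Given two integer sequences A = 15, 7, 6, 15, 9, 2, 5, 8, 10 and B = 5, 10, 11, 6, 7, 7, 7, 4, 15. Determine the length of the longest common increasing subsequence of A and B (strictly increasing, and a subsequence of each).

2

For each value that appears in both, track the longest common increasing run ending there.
The best achievable length is 2; one witness is 5, 10 (A-positions 7,9, B-positions 1,2).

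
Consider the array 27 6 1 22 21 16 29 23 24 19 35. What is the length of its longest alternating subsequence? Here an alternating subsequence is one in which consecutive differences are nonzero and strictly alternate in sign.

9

Track the best alternating length ending on an up-step vs a down-step at each position: up/down = 1/1, 1/2, 1/2, 3/2, 3/4, 3/4, 5/1, 5/6, 7/6, 5/8, 9/1.
The maximum over both is 9; one such subsequence is 27, 6, 22, 21, 29, 23, 24, 19, 35.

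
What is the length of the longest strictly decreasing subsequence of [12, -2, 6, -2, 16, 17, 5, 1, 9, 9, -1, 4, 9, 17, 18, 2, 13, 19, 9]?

One longest decreasing subsequence is 12, 6, 5, 1, -1 (positions 1,3,7,8,11), of length 5; no longer one exists.

5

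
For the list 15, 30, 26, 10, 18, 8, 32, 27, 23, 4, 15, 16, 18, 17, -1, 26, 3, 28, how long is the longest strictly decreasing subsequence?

6

One longest decreasing subsequence is 30, 26, 10, 8, 4, -1 (positions 2,3,4,6,10,15), of length 6; no longer one exists.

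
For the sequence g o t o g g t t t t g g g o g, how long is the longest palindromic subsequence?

One longest palindromic subsequence is goggttttggog (positions 1,2,5,6,7,8,9,10,12,13,14,15); it reads the same forward and backward, and the interval DP gives dp[1][15] = 12.

12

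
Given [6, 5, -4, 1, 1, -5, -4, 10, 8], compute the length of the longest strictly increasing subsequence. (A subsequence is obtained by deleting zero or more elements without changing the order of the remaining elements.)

3

Scanning left to right, the best length ending at each element is: 6→1, 5→1, -4→1, 1→2, 1→2, -5→1, -4→2, 10→3, 8→3.
So the longest increasing subsequence has length 3, e.g. -4, 1, 10.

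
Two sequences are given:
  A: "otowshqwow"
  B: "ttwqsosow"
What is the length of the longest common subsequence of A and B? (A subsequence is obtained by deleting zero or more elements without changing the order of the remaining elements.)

A longest common subsequence is tosow (length 5); the LCS DP confirms no longer common subsequence exists.

5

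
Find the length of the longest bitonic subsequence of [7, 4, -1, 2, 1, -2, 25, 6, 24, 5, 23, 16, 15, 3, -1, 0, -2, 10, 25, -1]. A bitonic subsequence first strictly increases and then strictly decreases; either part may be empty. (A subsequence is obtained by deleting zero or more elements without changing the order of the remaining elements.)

One longest bitonic subsequence is -1, 2, 25, 24, 23, 16, 15, 3, 0, -1 (positions 3,4,7,9,11,12,13,14,16,20): it rises to 25 then falls. Length 10 is optimal.

10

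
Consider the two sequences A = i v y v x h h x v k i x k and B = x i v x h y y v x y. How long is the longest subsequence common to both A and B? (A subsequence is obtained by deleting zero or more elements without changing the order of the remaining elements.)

6

A longest common subsequence is ivxhvx (length 6); the LCS DP confirms no longer common subsequence exists.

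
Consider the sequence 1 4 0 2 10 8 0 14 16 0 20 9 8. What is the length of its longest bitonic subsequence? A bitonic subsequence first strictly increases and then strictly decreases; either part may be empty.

8

Let inc[i] be the LIS ending at i and dec[i] the longest strictly decreasing subsequence starting at i. inc = [1, 2, 1, 2, 3, 3, 1, 4, 5, 1, 6, 4, 3], dec = [2, 3, 1, 2, 3, 2, 1, 3, 3, 1, 3, 2, 1].
max_i inc[i]+dec[i]−1 = 8, with one witness 1, 4, 10, 14, 16, 20, 9, 8.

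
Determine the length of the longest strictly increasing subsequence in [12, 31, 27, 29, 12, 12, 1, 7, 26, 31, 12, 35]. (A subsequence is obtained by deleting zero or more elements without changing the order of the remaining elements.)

Scanning left to right, the best length ending at each element is: 12→1, 31→2, 27→2, 29→3, 12→1, 12→1, 1→1, 7→2, 26→3, 31→4, 12→3, 35→5.
So the longest increasing subsequence has length 5, e.g. 12, 27, 29, 31, 35.

5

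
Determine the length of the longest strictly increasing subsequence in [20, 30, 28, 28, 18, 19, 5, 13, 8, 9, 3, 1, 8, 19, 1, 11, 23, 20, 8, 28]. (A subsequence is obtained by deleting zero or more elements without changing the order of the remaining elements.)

Let dp[i] be the longest increasing subsequence ending at position i. Then dp = [1, 2, 2, 2, 1, 2, 1, 2, 2, 3, 1, 1, 2, 4, 1, 4, 5, 5, 2, 6].
The maximum is 6; one witness is 5, 8, 9, 19, 23, 28 at positions 7,9,10,14,17,20.

6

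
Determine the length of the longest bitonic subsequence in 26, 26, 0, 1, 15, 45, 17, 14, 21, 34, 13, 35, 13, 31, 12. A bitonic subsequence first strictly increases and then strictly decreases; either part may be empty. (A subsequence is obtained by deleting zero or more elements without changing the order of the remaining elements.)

Let inc[i] be the LIS ending at i and dec[i] the longest strictly decreasing subsequence starting at i. inc = [1, 1, 1, 2, 3, 4, 4, 3, 5, 6, 3, 7, 3, 6, 3], dec = [5, 5, 1, 1, 4, 5, 4, 3, 3, 3, 2, 3, 2, 2, 1].
max_i inc[i]+dec[i]−1 = 9, with one witness 0, 1, 15, 17, 21, 34, 35, 31, 12.

9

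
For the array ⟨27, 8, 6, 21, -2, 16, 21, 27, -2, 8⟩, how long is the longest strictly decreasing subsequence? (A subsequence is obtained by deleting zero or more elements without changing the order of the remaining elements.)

One longest decreasing subsequence is 27, 8, 6, -2 (positions 1,2,3,5), of length 4; no longer one exists.

4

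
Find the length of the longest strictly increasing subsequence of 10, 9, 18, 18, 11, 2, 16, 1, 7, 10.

3

Scanning left to right, the best length ending at each element is: 10→1, 9→1, 18→2, 18→2, 11→2, 2→1, 16→3, 1→1, 7→2, 10→3.
So the longest increasing subsequence has length 3, e.g. 10, 11, 16.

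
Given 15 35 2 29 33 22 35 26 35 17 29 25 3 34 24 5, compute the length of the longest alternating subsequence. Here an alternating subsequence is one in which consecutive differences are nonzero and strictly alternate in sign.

A longest alternating subsequence is 15, 35, 2, 29, 22, 35, 26, 35, 17, 29, 25, 34, 24 (positions 1,2,3,4,6,7,8,9,10,11,12,14,15); its 12 consecutive differences strictly alternate in sign, and length 13 is optimal.

13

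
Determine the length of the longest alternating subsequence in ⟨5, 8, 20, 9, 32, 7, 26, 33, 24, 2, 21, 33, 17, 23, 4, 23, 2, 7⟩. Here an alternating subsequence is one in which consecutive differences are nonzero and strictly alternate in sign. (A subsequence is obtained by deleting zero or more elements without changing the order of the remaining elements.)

14

Track the best alternating length ending on an up-step vs a down-step at each position: up/down = 1/1, 2/1, 2/1, 2/3, 4/1, 2/5, 6/5, 6/1, 6/7, 1/7, 8/7, 8/1, 8/9, 10/9, 8/11, 12/9, 1/13, 14/13.
The maximum over both is 14; one such subsequence is 5, 20, 9, 32, 7, 26, 2, 21, 17, 23, 4, 23, 2, 7.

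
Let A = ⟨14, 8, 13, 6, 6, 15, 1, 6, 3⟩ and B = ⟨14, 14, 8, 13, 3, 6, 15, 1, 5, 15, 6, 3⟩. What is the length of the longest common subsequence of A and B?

8

A longest common subsequence is 14, 8, 13, 6, 15, 1, 6, 3 (length 8); the LCS DP confirms no longer common subsequence exists.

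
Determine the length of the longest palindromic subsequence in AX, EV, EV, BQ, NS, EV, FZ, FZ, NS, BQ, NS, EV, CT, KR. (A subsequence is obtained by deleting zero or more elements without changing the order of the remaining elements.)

One longest palindromic subsequence is EV BQ NS FZ FZ NS BQ EV (positions 3,4,5,7,8,9,10,12); it reads the same forward and backward, and the interval DP gives dp[1][14] = 8.

8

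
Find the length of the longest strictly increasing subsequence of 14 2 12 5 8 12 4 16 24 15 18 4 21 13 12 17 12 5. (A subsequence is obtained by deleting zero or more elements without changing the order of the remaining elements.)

One longest increasing subsequence is 2, 5, 8, 12, 16, 18, 21 (positions 2,4,5,6,8,11,13), of length 7; no longer one exists.

7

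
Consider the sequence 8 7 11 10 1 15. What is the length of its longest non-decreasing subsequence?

One longest non-decreasing subsequence is 8, 11, 15 (positions 1,3,6), of length 3; no longer one exists.

3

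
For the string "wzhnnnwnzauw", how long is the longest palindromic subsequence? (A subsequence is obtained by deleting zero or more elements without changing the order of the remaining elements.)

One longest palindromic subsequence is wznnnnzw (positions 1,2,4,5,6,8,9,12); it reads the same forward and backward, and the interval DP gives dp[1][12] = 8.

8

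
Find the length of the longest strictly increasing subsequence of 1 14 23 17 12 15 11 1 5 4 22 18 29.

5

Scanning left to right, the best length ending at each element is: 1→1, 14→2, 23→3, 17→3, 12→2, 15→3, 11→2, 1→1, 5→2, 4→2, 22→4, 18→4, 29→5.
So the longest increasing subsequence has length 5, e.g. 1, 14, 17, 22, 29.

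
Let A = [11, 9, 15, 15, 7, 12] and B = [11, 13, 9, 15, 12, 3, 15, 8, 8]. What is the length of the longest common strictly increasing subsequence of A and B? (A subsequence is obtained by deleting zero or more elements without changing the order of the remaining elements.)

A longest common strictly increasing subsequence is 11, 15 (length 2); it appears in order in both A and B, and no longer such subsequence exists.

2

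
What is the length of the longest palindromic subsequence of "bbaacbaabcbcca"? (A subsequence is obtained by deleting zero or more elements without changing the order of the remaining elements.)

9

Using dp[i][j] = 2 + dp[i+1][j−1] if the ends match, else max(dp[i+1][j], dp[i][j−1]):
dp[1][14] = 9. A witness is bbaabaabb at positions 1,2,3,4,6,7,8,9,11.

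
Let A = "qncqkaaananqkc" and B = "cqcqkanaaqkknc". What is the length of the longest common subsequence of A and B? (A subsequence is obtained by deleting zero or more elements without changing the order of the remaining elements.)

10

Backtracking the LCS table gives one alignment: q (A1,B2) → c (A3,B3) → q (A4,B4) → k (A5,B5) → a (A6,B6) → a (A8,B8) → a (A10,B9) → q (A12,B10) → k (A13,B12) → c (A14,B14).
So the longest common subsequence has length 10.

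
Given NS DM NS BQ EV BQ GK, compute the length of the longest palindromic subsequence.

Using dp[i][j] = 2 + dp[i+1][j−1] if the ends match, else max(dp[i+1][j], dp[i][j−1]):
dp[1][7] = 3. A witness is BQ EV BQ at positions 4,5,6.

3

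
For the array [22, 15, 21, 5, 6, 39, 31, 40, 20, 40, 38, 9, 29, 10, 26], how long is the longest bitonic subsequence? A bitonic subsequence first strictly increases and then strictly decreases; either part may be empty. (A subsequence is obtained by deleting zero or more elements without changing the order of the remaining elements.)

7

Let inc[i] be the LIS ending at i and dec[i] the longest strictly decreasing subsequence starting at i. inc = [1, 1, 2, 1, 2, 3, 3, 4, 3, 4, 4, 3, 4, 4, 5], dec = [4, 2, 3, 1, 1, 4, 3, 4, 2, 4, 3, 1, 2, 1, 1].
max_i inc[i]+dec[i]−1 = 7, with one witness 15, 21, 39, 40, 38, 29, 26.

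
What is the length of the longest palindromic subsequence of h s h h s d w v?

Using dp[i][j] = 2 + dp[i+1][j−1] if the ends match, else max(dp[i+1][j], dp[i][j−1]):
dp[1][8] = 4. A witness is shhs at positions 2,3,4,5.

4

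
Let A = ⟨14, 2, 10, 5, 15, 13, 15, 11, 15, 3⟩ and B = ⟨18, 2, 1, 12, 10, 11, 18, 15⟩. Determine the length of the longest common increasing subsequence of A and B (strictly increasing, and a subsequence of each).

4

For each value that appears in both, track the longest common increasing run ending there.
The best achievable length is 4; one witness is 2, 10, 11, 15 (A-positions 2,3,8,9, B-positions 2,5,6,8).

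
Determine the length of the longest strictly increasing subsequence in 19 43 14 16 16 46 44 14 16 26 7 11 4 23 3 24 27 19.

Let dp[i] be the longest increasing subsequence ending at position i. Then dp = [1, 2, 1, 2, 2, 3, 3, 1, 2, 3, 1, 2, 1, 3, 1, 4, 5, 3].
The maximum is 5; one witness is 14, 16, 23, 24, 27 at positions 3,4,14,16,17.

5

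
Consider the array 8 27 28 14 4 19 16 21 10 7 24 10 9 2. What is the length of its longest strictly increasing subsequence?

Scanning left to right, the best length ending at each element is: 8→1, 27→2, 28→3, 14→2, 4→1, 19→3, 16→3, 21→4, 10→2, 7→2, 24→5, 10→3, 9→3, 2→1.
So the longest increasing subsequence has length 5, e.g. 8, 14, 19, 21, 24.

5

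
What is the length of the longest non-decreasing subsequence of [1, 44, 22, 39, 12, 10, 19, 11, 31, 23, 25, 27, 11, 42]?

Scanning left to right, the best length ending at each element is: 1→1, 44→2, 22→2, 39→3, 12→2, 10→2, 19→3, 11→3, 31→4, 23→4, 25→5, 27→6, 11→4, 42→7.
So the longest non-decreasing subsequence has length 7, e.g. 1, 12, 19, 23, 25, 27, 42.

7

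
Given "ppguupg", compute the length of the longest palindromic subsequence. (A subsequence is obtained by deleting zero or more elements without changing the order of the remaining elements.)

4

One longest palindromic subsequence is guug (positions 3,4,5,7); it reads the same forward and backward, and the interval DP gives dp[1][7] = 4.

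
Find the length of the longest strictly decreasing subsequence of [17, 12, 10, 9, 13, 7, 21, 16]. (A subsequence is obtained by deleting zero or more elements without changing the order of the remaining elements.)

5

One longest decreasing subsequence is 17, 12, 10, 9, 7 (positions 1,2,3,4,6), of length 5; no longer one exists.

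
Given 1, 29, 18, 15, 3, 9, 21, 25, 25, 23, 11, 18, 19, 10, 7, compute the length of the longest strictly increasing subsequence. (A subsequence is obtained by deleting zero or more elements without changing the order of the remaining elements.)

One longest increasing subsequence is 1, 3, 9, 11, 18, 19 (positions 1,5,6,11,12,13), of length 6; no longer one exists.

6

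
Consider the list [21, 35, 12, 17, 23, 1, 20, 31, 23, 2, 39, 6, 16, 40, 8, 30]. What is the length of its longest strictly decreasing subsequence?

5

Scanning left to right, the best length ending at each element is: 21→1, 35→1, 12→2, 17→2, 23→2, 1→3, 20→3, 31→2, 23→3, 2→4, 39→1, 6→4, 16→4, 40→1, 8→5, 30→3.
So the longest decreasing subsequence has length 5, e.g. 35, 23, 20, 16, 8.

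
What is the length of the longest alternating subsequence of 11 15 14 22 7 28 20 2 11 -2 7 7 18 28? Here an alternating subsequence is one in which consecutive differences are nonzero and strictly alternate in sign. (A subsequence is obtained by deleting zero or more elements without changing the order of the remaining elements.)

Track the best alternating length ending on an up-step vs a down-step at each position: up/down = 1/1, 2/1, 2/3, 4/1, 1/5, 6/1, 6/7, 1/7, 8/7, 1/9, 10/9, 10/9, 10/7, 10/1.
The maximum over both is 10; one such subsequence is 11, 15, 14, 22, 7, 28, 2, 11, -2, 7.

10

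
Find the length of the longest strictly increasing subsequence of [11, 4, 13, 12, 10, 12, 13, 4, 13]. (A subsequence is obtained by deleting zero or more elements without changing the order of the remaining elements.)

Scanning left to right, the best length ending at each element is: 11→1, 4→1, 13→2, 12→2, 10→2, 12→3, 13→4, 4→1, 13→4.
So the longest increasing subsequence has length 4, e.g. 4, 10, 12, 13.

4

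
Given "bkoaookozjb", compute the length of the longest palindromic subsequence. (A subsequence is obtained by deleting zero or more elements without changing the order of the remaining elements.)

7

One longest palindromic subsequence is bkoookb (positions 1,2,3,5,6,7,11); it reads the same forward and backward, and the interval DP gives dp[1][11] = 7.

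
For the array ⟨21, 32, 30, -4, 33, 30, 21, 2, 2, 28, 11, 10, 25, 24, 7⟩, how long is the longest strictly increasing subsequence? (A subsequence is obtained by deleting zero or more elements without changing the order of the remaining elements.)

One longest increasing subsequence is -4, 2, 11, 25 (positions 4,8,11,13), of length 4; no longer one exists.

4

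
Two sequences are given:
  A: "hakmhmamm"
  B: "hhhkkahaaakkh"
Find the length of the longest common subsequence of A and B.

4

Backtracking the LCS table gives one alignment: h (A1,B7) → a (A2,B10) → k (A3,B12) → h (A5,B13).
So the longest common subsequence has length 4.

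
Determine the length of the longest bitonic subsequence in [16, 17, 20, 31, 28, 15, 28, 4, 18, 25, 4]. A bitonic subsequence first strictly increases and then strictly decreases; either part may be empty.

7

One longest bitonic subsequence is 16, 17, 20, 31, 28, 25, 4 (positions 1,2,3,4,7,10,11): it rises to 31 then falls. Length 7 is optimal.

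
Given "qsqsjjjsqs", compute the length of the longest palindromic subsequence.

9

One longest palindromic subsequence is sqsjjjsqs (positions 2,3,4,5,6,7,8,9,10); it reads the same forward and backward, and the interval DP gives dp[1][10] = 9.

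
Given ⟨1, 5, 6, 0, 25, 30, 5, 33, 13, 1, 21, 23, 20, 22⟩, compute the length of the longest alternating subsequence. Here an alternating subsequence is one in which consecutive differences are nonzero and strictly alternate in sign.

Track the best alternating length ending on an up-step vs a down-step at each position: up/down = 1/1, 2/1, 2/1, 1/3, 4/1, 4/1, 4/5, 6/1, 6/7, 4/7, 8/7, 8/7, 8/9, 10/9.
The maximum over both is 10; one such subsequence is 1, 5, 0, 25, 5, 33, 13, 21, 20, 22.

10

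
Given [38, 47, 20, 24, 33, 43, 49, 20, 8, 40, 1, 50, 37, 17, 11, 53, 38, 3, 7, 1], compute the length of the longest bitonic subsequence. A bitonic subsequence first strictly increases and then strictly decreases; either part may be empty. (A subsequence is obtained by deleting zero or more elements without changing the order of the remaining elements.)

One longest bitonic subsequence is 20, 24, 33, 43, 49, 40, 37, 17, 11, 7, 1 (positions 3,4,5,6,7,10,13,14,15,19,20): it rises to 49 then falls. Length 11 is optimal.

11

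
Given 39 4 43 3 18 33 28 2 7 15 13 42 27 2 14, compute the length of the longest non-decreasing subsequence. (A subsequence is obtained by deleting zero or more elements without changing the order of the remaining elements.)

4

Let dp[i] be the longest non-decreasing subsequence ending at position i. Then dp = [1, 1, 2, 1, 2, 3, 3, 1, 2, 3, 3, 4, 4, 2, 4].
The maximum is 4; one witness is 4, 18, 33, 42 at positions 2,5,6,12.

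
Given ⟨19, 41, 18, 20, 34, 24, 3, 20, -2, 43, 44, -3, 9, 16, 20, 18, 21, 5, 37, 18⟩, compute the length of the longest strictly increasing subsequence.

One longest increasing subsequence is 3, 9, 16, 20, 21, 37 (positions 7,13,14,15,17,19), of length 6; no longer one exists.

6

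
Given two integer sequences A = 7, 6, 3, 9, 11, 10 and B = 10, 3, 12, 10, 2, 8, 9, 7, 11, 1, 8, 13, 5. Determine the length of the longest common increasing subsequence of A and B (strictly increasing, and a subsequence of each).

A longest common strictly increasing subsequence is 3, 9, 11 (length 3); it appears in order in both A and B, and no longer such subsequence exists.

3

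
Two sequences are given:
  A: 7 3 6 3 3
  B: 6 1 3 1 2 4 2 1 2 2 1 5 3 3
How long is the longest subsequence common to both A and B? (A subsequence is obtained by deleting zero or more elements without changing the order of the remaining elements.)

3

Backtracking the LCS table gives one alignment: 3 (A2,B3) → 3 (A4,B13) → 3 (A5,B14).
So the longest common subsequence has length 3.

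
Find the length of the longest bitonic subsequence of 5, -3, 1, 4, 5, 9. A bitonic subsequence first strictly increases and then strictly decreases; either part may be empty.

5

Let inc[i] be the LIS ending at i and dec[i] the longest strictly decreasing subsequence starting at i. inc = [1, 1, 2, 3, 4, 5], dec = [2, 1, 1, 1, 1, 1].
max_i inc[i]+dec[i]−1 = 5, with one witness -3, 1, 4, 5, 9.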